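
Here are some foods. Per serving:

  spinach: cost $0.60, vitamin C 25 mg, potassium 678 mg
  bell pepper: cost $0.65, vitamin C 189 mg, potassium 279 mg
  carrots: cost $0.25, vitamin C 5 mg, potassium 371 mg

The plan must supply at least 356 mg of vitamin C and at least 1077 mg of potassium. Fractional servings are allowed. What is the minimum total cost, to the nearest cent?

$1.58

Compare the cost at each extreme point of the feasible region.
spinach only: max(356/25, 1077/678) = 14.24 servings → $8.54.
bell pepper only: max(356/189, 1077/279) = 3.86 servings → $2.51.
carrots only: max(356/5, 1077/371) = 71.2 servings → $17.80.
spinach + bell pepper with both tight: 0.8602 servings and 1.77 servings → $1.67.
spinach + carrots with both targets exact would need a negative amount; discard.
bell pepper + carrots with both tight: 1.843 servings and 1.517 servings → $1.58.
Cheapest feasible corner: $1.58.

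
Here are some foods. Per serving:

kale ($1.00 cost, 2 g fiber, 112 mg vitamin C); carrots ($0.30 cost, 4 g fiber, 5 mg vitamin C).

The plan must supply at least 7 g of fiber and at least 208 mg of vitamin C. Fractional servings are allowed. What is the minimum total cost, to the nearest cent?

Two binding constraints pin down two serving amounts, so the optimal mix uses at most two foods. The candidates are each food alone (scaled to the tighter of fiber/vitamin C) and each pair with both constraints tight.
kale only: max(7/2, 208/112) = 3.5 servings → $3.50.
carrots only: max(7/4, 208/5) = 41.6 servings → $12.48.
kale + carrots with both tight: 1.82 servings and 0.8402 servings → $2.07.
The minimum over all feasible corners is $2.07.

$2.07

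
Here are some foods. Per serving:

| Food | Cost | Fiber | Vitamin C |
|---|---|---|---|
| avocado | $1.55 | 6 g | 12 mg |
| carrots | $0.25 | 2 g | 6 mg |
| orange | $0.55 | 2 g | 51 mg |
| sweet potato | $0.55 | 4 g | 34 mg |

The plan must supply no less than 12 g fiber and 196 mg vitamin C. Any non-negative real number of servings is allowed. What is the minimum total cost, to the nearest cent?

$2.41

At the optimum either one food covers both requirements or two foods hit both targets exactly; no other combination can be cheaper.
avocado only: max(12/6, 196/12) = 16.33 servings → $25.32.
carrots only: max(12/2, 196/6) = 32.67 servings → $8.17.
orange only: max(12/2, 196/51) = 6 servings → $3.30.
sweet potato only: max(12/4, 196/34) = 5.765 servings → $3.17.
avocado + carrots with both targets exact would need a negative amount; discard.
avocado + orange with both tight: 0.7801 servings and 3.66 servings → $3.22.
avocado + sweet potato: intersection lies outside the first quadrant.
carrots + orange with both tight: 2.444 servings and 3.556 servings → $2.57.
carrots + sweet potato: the both-tight solution has a negative serving — not a feasible corner.
orange + sweet potato with both tight: 2.765 servings and 1.618 servings → $2.41.
The minimum over all feasible corners is $2.41.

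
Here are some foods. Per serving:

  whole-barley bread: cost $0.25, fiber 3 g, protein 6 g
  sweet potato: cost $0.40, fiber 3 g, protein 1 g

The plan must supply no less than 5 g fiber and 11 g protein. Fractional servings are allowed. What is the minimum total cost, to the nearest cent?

$0.46

Check every corner: each single food scaled to meet both minima, and each pair solved so both constraints bind.
whole-barley bread only: max(5/3, 11/6) = 1.833 servings → $0.46.
sweet potato only: max(5/3, 11/1) = 11 servings → $4.40.
whole-barley bread + sweet potato with both targets exact would need a negative amount; discard.
So the least-cost plan costs $0.46.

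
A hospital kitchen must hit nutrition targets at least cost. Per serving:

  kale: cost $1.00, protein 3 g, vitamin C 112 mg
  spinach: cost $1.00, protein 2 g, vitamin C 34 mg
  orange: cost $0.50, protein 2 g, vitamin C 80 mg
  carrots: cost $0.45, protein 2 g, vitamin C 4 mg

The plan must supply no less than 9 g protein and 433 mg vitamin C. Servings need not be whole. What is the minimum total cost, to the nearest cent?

kale only: max(9/3, 433/112) = 3.866 servings → $3.87.
spinach only: max(9/2, 433/34) = 12.74 servings → $12.74.
orange only: max(9/2, 433/80) = 5.412 servings → $2.71.
carrots only: max(9/2, 433/4) = 108.2 servings → $48.71.
kale + spinach: the both-tight solution has a negative serving — not a feasible corner.
kale + orange with both targets exact would need a negative amount; discard.
kale + carrots: intersection lies outside the first quadrant.
spinach + orange with both targets exact would need a negative amount; discard.
spinach + carrots: intersection lies outside the first quadrant.
orange + carrots with both targets exact would need a negative amount; discard.
So the least-cost plan costs $2.71.

$2.71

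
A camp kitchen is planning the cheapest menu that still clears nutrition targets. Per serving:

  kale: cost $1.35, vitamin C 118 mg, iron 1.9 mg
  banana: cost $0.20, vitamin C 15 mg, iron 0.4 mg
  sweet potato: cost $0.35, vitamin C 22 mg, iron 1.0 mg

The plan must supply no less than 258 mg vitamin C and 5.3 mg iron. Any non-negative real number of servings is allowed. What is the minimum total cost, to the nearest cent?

$3.13

This is a tiny linear program; its minimum lies at a vertex of the feasible set. List the vertices and price them.
kale only: max(258/118, 5.3/1.9) = 2.789 servings → $3.77.
banana only: max(258/15, 5.3/0.4) = 17.2 servings → $3.44.
sweet potato only: max(258/22, 5.3/1.0) = 11.73 servings → $4.10.
kale + banana with both tight: 1.267 servings and 7.23 servings → $3.16.
kale + sweet potato with both tight: 1.856 servings and 1.774 servings → $3.13.
banana + sweet potato: the both-tight solution has a negative serving — not a feasible corner.
So the least-cost plan costs $3.13.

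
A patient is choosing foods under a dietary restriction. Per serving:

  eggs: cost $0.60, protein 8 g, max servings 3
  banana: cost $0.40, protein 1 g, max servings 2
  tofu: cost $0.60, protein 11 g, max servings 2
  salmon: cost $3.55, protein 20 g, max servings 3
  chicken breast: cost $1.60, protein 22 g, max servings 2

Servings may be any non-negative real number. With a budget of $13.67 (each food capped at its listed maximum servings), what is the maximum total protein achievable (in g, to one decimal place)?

Protein per dollar: tofu 18.33, chicken breast 13.75, eggs 13.33, salmon 5.634, banana 2.5.
Take 2 servings of tofu: spends $1.20, +22.0 g protein (running total 22.0 g).
Take 2 servings of chicken breast: spends $3.20, +44.0 g protein (running total 66.0 g).
Take 3 servings of eggs: spends $1.80, +24.0 g protein (running total 90.0 g).
Take 2.104 servings of salmon: spends $7.47, +42.1 g protein (running total 132.1 g).
Greedy by best ratio exhausts the cost allowance optimally: 132.1 g.

132.1 g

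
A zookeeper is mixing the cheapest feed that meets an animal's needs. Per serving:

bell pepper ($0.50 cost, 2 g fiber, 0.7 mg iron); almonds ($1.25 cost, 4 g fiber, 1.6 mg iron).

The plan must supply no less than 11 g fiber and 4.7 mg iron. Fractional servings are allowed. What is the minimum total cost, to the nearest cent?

$3.36

At the optimum either one food covers both requirements or two foods hit both targets exactly; no other combination can be cheaper.
bell pepper only: max(11/2, 4.7/0.7) = 6.714 servings → $3.36.
almonds only: max(11/4, 4.7/1.6) = 2.938 servings → $3.67.
bell pepper + almonds: intersection lies outside the first quadrant.
So the least-cost plan costs $3.36.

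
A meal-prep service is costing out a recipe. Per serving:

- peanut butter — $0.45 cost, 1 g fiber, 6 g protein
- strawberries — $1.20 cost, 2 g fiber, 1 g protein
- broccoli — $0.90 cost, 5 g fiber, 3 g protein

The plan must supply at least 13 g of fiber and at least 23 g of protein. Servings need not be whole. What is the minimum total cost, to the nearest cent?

For a min-cost LP with two ≥-constraints, a basic feasible solution has at most two positive variables.
peanut butter only: max(13/1, 23/6) = 13 servings → $5.85.
strawberries only: max(13/2, 23/1) = 23 servings → $27.60.
broccoli only: max(13/5, 23/3) = 7.667 servings → $6.90.
peanut butter + strawberries with both tight: 3 servings and 5 servings → $7.35.
peanut butter + broccoli with both tight: 2.815 servings and 2.037 servings → $3.10.
strawberries + broccoli: the both-tight solution has a negative serving — not a feasible corner.
The minimum over all feasible corners is $3.10.

$3.10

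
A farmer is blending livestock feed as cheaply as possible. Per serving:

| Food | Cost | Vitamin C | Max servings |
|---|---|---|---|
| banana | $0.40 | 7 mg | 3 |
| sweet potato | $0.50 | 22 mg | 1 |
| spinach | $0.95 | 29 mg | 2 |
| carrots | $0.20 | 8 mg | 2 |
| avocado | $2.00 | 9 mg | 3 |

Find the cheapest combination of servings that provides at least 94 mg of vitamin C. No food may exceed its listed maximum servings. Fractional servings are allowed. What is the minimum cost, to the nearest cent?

$2.73

Cost per mg of vitamin C: sweet potato $0.0227, carrots $0.0250, spinach $0.0328, banana $0.0571, avocado $0.2222.
Take 1 serving of sweet potato: +22.0 mg vitamin C for $0.50 (total $0.50, still need 72.0 mg).
Take 2 servings of carrots: +16.0 mg vitamin C for $0.40 (total $0.90, still need 56.0 mg).
Take 1.931 servings of spinach: +56.0 mg vitamin C for $1.83 (total $2.73, still need 0.0 mg).
Filling from the cheapest source first is optimal under one linear minimum: $2.73.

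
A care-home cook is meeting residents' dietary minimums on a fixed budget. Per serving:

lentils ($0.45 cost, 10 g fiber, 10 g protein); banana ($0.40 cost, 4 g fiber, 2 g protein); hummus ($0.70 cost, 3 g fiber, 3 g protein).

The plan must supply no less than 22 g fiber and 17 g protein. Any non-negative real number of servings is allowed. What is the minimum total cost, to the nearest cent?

This is a tiny linear program; its minimum lies at a vertex of the feasible set. List the vertices and price them.
lentils only: max(22/10, 17/10) = 2.2 servings → $0.99.
banana only: max(22/4, 17/2) = 8.5 servings → $3.40.
hummus only: max(22/3, 17/3) = 7.333 servings → $5.13.
lentils + banana with both tight: 1.2 servings and 2.5 servings → $1.54.
lentils + hummus (both tight): parallel constraints — no distinct corner.
banana + hummus with both tight: 2.5 servings and 4 servings → $3.80.
The minimum over all feasible corners is $0.99.

$0.99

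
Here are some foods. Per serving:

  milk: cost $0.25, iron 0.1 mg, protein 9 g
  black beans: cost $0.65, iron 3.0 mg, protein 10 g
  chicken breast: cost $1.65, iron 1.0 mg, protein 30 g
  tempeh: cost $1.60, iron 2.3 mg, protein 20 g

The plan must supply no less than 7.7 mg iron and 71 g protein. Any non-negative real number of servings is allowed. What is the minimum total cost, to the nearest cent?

For a min-cost LP with two ≥-constraints, a basic feasible solution has at most two positive variables.
milk only: max(7.7/0.1, 71/9) = 77 servings → $19.25.
black beans only: max(7.7/3.0, 71/10) = 7.1 servings → $4.62.
chicken breast only: max(7.7/1.0, 71/30) = 7.7 servings → $12.71.
tempeh only: max(7.7/2.3, 71/20) = 3.55 servings → $5.68.
milk + black beans with both tight: 5.231 servings and 2.392 servings → $2.86.
milk + chicken breast: the both-tight solution has a negative serving — not a feasible corner.
milk + tempeh with both tight: 0.4973 servings and 3.326 servings → $5.45.
black beans + chicken breast with both tight: 2 servings and 1.7 servings → $4.11.
black beans + tempeh with both targets exact would need a negative amount; discard.
chicken breast + tempeh with both tight: 0.1898 servings and 3.265 servings → $5.54.
The minimum over all feasible corners is $2.86.

$2.86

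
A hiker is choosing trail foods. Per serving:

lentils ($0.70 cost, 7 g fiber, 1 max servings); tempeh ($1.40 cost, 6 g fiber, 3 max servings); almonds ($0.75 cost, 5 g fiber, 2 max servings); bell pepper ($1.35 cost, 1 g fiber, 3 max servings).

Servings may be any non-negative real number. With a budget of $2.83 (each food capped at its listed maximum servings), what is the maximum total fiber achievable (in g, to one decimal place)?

19.7 g

Fiber per dollar: lentils 10, almonds 6.667, tempeh 4.286, bell pepper 0.7407.
Take 1 serving of lentils: spends $0.70, +7.0 g fiber (running total 7.0 g).
Take 2 servings of almonds: spends $1.50, +10.0 g fiber (running total 17.0 g).
Take 0.45 servings of tempeh: spends $0.63, +2.7 g fiber (running total 19.7 g).
Filling greedily by fiber-per-dollar is optimal for one linear limit, giving 19.7 g.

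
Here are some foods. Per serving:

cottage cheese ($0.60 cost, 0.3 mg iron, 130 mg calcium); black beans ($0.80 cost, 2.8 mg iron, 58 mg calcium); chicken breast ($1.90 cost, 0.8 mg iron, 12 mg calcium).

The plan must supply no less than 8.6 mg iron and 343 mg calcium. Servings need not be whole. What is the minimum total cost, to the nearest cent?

$3.14

Minimising a linear cost over {iron ≥ 8.6, calcium ≥ 343, servings ≥ 0} — the optimum is at a vertex, using one or two foods.
cottage cheese only: max(8.6/0.3, 343/130) = 28.67 servings → $17.20.
black beans only: max(8.6/2.8, 343/58) = 5.914 servings → $4.73.
chicken breast only: max(8.6/0.8, 343/12) = 28.58 servings → $54.31.
cottage cheese + black beans with both tight: 1.332 servings and 2.929 servings → $3.14.
cottage cheese + chicken breast with both tight: 1.705 servings and 10.11 servings → $20.23.
black beans + chicken breast: the both-tight solution has a negative serving — not a feasible corner.
The minimum over all feasible corners is $3.14.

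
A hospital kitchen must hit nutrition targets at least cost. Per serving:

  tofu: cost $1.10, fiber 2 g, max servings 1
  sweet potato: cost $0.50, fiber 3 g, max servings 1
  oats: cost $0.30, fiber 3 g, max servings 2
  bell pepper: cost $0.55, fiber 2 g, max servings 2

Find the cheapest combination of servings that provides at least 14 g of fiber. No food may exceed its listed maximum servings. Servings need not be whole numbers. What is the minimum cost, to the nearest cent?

$2.75

Cost per g of fiber: oats $0.1000, sweet potato $0.1667, bell pepper $0.2750, tofu $0.5500.
Take 2 servings of oats: +6.0 g fiber for $0.60 (total $0.60, still need 8.0 g).
Take 1 serving of sweet potato: +3.0 g fiber for $0.50 (total $1.10, still need 5.0 g).
Take 2 servings of bell pepper: +4.0 g fiber for $1.10 (total $2.20, still need 1.0 g).
Take 0.5 servings of tofu: +1.0 g fiber for $0.55 (total $2.75, still need 0.0 g).
Greedy by cheapest-per-g is optimal for a single linear constraint, so the minimum cost is $2.75.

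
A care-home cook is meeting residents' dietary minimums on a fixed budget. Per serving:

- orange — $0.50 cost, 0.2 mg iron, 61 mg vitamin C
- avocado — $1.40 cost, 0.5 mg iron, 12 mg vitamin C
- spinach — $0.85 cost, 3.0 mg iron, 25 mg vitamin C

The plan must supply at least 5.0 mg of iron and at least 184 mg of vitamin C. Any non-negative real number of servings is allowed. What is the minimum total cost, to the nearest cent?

$2.48

orange only: max(5.0/0.2, 184/61) = 25 servings → $12.50.
avocado only: max(5.0/0.5, 184/12) = 15.33 servings → $21.47.
spinach only: max(5.0/3.0, 184/25) = 7.36 servings → $6.26.
orange + avocado with both tight: 1.139 servings and 9.544 servings → $13.93.
orange + spinach with both tight: 2.399 servings and 1.507 servings → $2.48.
avocado + spinach: intersection lies outside the first quadrant.
Cheapest feasible corner: $2.48.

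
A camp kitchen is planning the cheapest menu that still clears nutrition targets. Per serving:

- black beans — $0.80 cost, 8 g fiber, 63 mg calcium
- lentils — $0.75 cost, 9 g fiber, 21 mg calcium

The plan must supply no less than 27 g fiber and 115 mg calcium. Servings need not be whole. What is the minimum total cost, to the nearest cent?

$2.41

Two binding constraints pin down two serving amounts, so the optimal mix uses at most two foods. The candidates are each food alone (scaled to the tighter of fiber/calcium) and each pair with both constraints tight.
black beans only: max(27/8, 115/63) = 3.375 servings → $2.70.
lentils only: max(27/9, 115/21) = 5.476 servings → $4.11.
black beans + lentils with both tight: 1.173 servings and 1.957 servings → $2.41.
So the least-cost plan costs $2.41.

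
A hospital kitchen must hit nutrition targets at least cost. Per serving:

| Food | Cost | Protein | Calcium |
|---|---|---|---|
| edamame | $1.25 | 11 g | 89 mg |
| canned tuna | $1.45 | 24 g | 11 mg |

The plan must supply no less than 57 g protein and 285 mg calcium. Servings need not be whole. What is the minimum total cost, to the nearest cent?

$5.25

Minimising a linear cost over {protein ≥ 57, calcium ≥ 285, servings ≥ 0} — the optimum is at a vertex, using one or two foods.
edamame only: max(57/11, 285/89) = 5.182 servings → $6.48.
canned tuna only: max(57/24, 285/11) = 25.91 servings → $37.57.
edamame + canned tuna with both tight: 3.083 servings and 0.9618 servings → $5.25.
So the least-cost plan costs $5.25.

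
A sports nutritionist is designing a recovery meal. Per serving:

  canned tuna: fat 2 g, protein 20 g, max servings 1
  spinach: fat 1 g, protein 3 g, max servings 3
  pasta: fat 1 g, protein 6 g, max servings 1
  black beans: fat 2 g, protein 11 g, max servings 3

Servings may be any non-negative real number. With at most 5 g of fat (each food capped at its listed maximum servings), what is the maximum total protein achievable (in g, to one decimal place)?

Protein per g fat: canned tuna 10, pasta 6, black beans 5.5, spinach 3.
Take 1 serving of canned tuna: uses 2 g fat, +20.0 g protein (running total 20.0 g).
Take 1 serving of pasta: uses 1 g fat, +6.0 g protein (running total 26.0 g).
Take 1 serving of black beans: uses 2 g fat, +11.0 g protein (running total 37.0 g).
Greedy by best ratio exhausts the fat allowance optimally: 37.0 g.

37.0 g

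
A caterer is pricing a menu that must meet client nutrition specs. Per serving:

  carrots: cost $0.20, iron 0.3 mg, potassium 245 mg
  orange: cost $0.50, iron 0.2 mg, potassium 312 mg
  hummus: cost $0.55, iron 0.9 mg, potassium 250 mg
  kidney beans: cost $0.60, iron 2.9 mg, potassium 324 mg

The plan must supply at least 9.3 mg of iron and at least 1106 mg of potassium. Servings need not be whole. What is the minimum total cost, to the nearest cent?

carrots only: max(9.3/0.3, 1106/245) = 31 servings → $6.20.
orange only: max(9.3/0.2, 1106/312) = 46.5 servings → $23.25.
hummus only: max(9.3/0.9, 1106/250) = 10.33 servings → $5.68.
kidney beans only: max(9.3/2.9, 1106/324) = 3.414 servings → $2.05.
carrots + orange with both targets exact would need a negative amount; discard.
carrots + hummus with both targets exact would need a negative amount; discard.
carrots + kidney beans with both tight: 0.3166 servings and 3.174 servings → $1.97.
orange + hummus: intersection lies outside the first quadrant.
orange + kidney beans with both tight: 0.2312 servings and 3.191 servings → $2.03.
hummus + kidney beans with both tight: 0.4481 servings and 3.068 servings → $2.09.
Cheapest feasible corner: $1.97.

$1.97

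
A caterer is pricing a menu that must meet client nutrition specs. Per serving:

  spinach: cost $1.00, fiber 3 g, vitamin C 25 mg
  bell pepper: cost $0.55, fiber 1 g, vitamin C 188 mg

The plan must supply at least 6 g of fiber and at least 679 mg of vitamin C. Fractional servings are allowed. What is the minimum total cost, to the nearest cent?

$2.76

spinach only: max(6/3, 679/25) = 27.16 servings → $27.16.
bell pepper only: max(6/1, 679/188) = 6 servings → $3.30.
spinach + bell pepper with both tight: 0.833 servings and 3.501 servings → $2.76.
So the least-cost plan costs $2.76.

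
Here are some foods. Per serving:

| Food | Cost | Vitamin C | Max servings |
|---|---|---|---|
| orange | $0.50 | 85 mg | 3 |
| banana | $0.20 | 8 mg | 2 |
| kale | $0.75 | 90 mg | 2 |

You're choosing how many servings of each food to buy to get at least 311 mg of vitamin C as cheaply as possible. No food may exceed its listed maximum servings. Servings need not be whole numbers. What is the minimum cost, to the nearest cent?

Cost per mg of vitamin C: orange $0.0059, kale $0.0083, banana $0.0250.
Take 3 servings of orange: +255.0 mg vitamin C for $1.50 (total $1.50, still need 56.0 mg).
Take 0.6222 servings of kale: +56.0 mg vitamin C for $0.47 (total $1.97, still need 0.0 mg).
Filling from the cheapest source first is optimal under one linear minimum: $1.97.

$1.97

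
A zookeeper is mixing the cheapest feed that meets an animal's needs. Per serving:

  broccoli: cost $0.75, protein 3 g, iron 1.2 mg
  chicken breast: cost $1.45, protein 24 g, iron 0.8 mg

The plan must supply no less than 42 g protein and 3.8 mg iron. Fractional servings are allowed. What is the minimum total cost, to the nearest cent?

$3.78

A basic optimal solution has at most two foods positive. Try each food alone and each pair with both targets met exactly.
broccoli only: max(42/3, 3.8/1.2) = 14 servings → $10.50.
chicken breast only: max(42/24, 3.8/0.8) = 4.75 servings → $6.89.
broccoli + chicken breast with both tight: 2.182 servings and 1.477 servings → $3.78.
So the least-cost plan costs $3.78.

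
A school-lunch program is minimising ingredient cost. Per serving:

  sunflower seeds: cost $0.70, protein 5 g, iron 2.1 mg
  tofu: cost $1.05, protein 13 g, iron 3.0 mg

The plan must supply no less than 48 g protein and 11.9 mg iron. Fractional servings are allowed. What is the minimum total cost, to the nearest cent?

This is a tiny linear program; its minimum lies at a vertex of the feasible set. List the vertices and price them.
sunflower seeds only: max(48/5, 11.9/2.1) = 9.6 servings → $6.72.
tofu only: max(48/13, 11.9/3.0) = 3.967 servings → $4.17.
sunflower seeds + tofu with both tight: 0.8699 servings and 3.358 servings → $4.13.
The minimum over all feasible corners is $4.13.

$4.13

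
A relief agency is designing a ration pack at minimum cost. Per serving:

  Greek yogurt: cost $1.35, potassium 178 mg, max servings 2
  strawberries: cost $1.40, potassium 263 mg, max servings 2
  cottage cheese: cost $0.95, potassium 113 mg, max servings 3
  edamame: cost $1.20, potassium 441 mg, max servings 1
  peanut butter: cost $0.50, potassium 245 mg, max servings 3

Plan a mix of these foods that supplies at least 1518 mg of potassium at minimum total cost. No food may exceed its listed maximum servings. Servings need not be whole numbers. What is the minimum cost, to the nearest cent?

Cost per mg of potassium: peanut butter $0.0020, edamame $0.0027, strawberries $0.0053, Greek yogurt $0.0076, cottage cheese $0.0084.
Take 3 servings of peanut butter: +735.0 mg potassium for $1.50 (total $1.50, still need 783.0 mg).
Take 1 serving of edamame: +441.0 mg potassium for $1.20 (total $2.70, still need 342.0 mg).
Take 1.3 servings of strawberries: +342.0 mg potassium for $1.82 (total $4.52, still need 0.0 mg).
Filling from the cheapest source first is optimal under one linear minimum: $4.52.

$4.52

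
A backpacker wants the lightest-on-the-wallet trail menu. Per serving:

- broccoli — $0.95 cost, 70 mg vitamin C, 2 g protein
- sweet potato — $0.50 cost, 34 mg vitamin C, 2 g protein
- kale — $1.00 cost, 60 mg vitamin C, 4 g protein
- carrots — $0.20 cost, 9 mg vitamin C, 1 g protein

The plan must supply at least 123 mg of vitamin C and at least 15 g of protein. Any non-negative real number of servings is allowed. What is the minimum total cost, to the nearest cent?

$3.00

broccoli only: max(123/70, 15/2) = 7.5 servings → $7.12.
sweet potato only: max(123/34, 15/2) = 7.5 servings → $3.75.
kale only: max(123/60, 15/4) = 3.75 servings → $3.75.
carrots only: max(123/9, 15/1) = 15 servings → $3.00.
broccoli + sweet potato: the both-tight solution has a negative serving — not a feasible corner.
broccoli + kale: intersection lies outside the first quadrant.
broccoli + carrots: intersection lies outside the first quadrant.
sweet potato + kale: the both-tight solution has a negative serving — not a feasible corner.
sweet potato + carrots: intersection lies outside the first quadrant.
kale + carrots: the both-tight solution has a negative serving — not a feasible corner.
Cheapest feasible corner: $3.00.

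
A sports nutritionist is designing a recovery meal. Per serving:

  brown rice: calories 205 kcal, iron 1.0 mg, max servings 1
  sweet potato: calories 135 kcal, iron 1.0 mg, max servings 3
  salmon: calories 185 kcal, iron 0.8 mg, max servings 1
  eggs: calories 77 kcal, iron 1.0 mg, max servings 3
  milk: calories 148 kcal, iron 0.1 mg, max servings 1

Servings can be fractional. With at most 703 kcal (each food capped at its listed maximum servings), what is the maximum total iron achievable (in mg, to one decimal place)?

Iron per kcal: eggs 0.01299, sweet potato 0.007407, brown rice 0.004878, salmon 0.004324, milk 0.0006757.
Take 3 servings of eggs: uses 231 kcal, +3.0 mg iron (running total 3.0 mg).
Take 3 servings of sweet potato: uses 405 kcal, +3.0 mg iron (running total 6.0 mg).
Take 0.3268 servings of brown rice: uses 67 kcal, +0.3 mg iron (running total 6.3 mg).
Filling greedily by iron-per-kcal is optimal for one linear limit, giving 6.3 mg.

6.3 mg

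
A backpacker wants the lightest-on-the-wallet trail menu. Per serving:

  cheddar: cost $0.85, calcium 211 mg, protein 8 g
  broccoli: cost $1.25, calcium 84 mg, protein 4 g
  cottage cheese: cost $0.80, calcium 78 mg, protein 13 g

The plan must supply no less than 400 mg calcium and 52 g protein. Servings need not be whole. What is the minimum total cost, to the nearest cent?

$3.39

This is a tiny linear program; its minimum lies at a vertex of the feasible set. List the vertices and price them.
cheddar only: max(400/211, 52/8) = 6.5 servings → $5.53.
broccoli only: max(400/84, 52/4) = 13 servings → $16.25.
cottage cheese only: max(400/78, 52/13) = 5.128 servings → $4.10.
cheddar + broccoli with both targets exact would need a negative amount; discard.
cheddar + cottage cheese with both tight: 0.5399 servings and 3.668 servings → $3.39.
broccoli + cottage cheese with both tight: 1.467 servings and 3.549 servings → $4.67.
Cheapest feasible corner: $3.39.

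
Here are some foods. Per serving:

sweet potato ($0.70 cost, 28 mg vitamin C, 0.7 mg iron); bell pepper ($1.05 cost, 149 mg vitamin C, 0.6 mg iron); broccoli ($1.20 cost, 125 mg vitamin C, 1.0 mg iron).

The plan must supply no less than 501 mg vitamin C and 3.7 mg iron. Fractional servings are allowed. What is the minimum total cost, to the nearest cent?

$4.61

Check every corner: each single food scaled to meet both minima, and each pair solved so both constraints bind.
sweet potato only: max(501/28, 3.7/0.7) = 17.89 servings → $12.53.
bell pepper only: max(501/149, 3.7/0.6) = 6.167 servings → $6.47.
broccoli only: max(501/125, 3.7/1.0) = 4.008 servings → $4.81.
sweet potato + bell pepper with both tight: 2.865 servings and 2.824 servings → $4.97.
sweet potato + broccoli with both targets exact would need a negative amount; discard.
bell pepper + broccoli with both tight: 0.5203 servings and 3.388 servings → $4.61.
So the least-cost plan costs $4.61.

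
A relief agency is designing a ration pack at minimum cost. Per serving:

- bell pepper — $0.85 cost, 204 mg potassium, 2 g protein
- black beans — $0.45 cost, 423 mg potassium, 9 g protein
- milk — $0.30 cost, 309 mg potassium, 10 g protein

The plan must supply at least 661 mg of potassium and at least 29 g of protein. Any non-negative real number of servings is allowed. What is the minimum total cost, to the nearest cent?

Minimising a linear cost over {potassium ≥ 661, protein ≥ 29, servings ≥ 0} — the optimum is at a vertex, using one or two foods.
bell pepper only: max(661/204, 29/2) = 14.5 servings → $12.32.
black beans only: max(661/423, 29/9) = 3.222 servings → $1.45.
milk only: max(661/309, 29/10) = 2.9 servings → $0.87.
bell pepper + black beans: intersection lies outside the first quadrant.
bell pepper + milk: the both-tight solution has a negative serving — not a feasible corner.
black beans + milk: the both-tight solution has a negative serving — not a feasible corner.
The minimum over all feasible corners is $0.87.

$0.87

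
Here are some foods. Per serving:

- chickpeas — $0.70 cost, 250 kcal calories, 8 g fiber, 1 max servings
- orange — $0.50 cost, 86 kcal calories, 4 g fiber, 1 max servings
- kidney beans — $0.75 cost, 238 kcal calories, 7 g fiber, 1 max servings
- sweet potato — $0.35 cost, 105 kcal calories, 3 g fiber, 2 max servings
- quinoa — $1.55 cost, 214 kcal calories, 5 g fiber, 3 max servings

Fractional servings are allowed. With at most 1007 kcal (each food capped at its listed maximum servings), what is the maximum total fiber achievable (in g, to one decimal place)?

30.2 g

Fiber per kcal: orange 0.04651, chickpeas 0.032, kidney beans 0.02941, sweet potato 0.02857, quinoa 0.02336.
Take 1 serving of orange: uses 86 kcal, +4.0 g fiber (running total 4.0 g).
Take 1 serving of chickpeas: uses 250 kcal, +8.0 g fiber (running total 12.0 g).
Take 1 serving of kidney beans: uses 238 kcal, +7.0 g fiber (running total 19.0 g).
Take 2 servings of sweet potato: uses 210 kcal, +6.0 g fiber (running total 25.0 g).
Take 1.042 servings of quinoa: uses 223 kcal, +5.2 g fiber (running total 30.2 g).
Greedy by best ratio exhausts the calories allowance optimally: 30.2 g.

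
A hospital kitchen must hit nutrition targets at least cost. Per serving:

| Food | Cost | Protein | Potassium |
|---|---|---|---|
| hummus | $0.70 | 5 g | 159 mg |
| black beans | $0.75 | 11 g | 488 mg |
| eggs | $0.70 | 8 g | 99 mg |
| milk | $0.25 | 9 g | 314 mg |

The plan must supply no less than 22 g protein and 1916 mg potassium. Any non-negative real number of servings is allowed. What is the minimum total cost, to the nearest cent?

$1.53

This is a tiny linear program; its minimum lies at a vertex of the feasible set. List the vertices and price them.
hummus only: max(22/5, 1916/159) = 12.05 servings → $8.44.
black beans only: max(22/11, 1916/488) = 3.926 servings → $2.94.
eggs only: max(22/8, 1916/99) = 19.35 servings → $13.55.
milk only: max(22/9, 1916/314) = 6.102 servings → $1.53.
hummus + black beans: intersection lies outside the first quadrant.
hummus + eggs: intersection lies outside the first quadrant.
hummus + milk: the both-tight solution has a negative serving — not a feasible corner.
black beans + eggs: intersection lies outside the first quadrant.
black beans + milk with both targets exact would need a negative amount; discard.
eggs + milk: the both-tight solution has a negative serving — not a feasible corner.
So the least-cost plan costs $1.53.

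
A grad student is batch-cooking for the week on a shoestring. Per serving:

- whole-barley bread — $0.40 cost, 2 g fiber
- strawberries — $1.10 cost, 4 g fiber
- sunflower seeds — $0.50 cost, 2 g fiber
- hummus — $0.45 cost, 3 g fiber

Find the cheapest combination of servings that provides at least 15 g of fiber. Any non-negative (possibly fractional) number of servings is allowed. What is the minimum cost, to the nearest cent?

Cost per g of fiber: hummus $0.1500, whole-barley bread $0.2000, sunflower seeds $0.2500, strawberries $0.2750.
With no serving limits, use only hummus: 15 g / 3 g = 5 servings × $0.45 = $2.25.

$2.25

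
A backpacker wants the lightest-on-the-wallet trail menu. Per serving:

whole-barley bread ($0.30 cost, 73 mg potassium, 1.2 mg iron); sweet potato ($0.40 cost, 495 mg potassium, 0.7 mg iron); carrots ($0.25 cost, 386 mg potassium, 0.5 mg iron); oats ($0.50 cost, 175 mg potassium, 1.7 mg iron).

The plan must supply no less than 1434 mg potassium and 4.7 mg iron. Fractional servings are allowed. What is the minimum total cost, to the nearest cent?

Minimising a linear cost over {potassium ≥ 1434, iron ≥ 4.7, servings ≥ 0} — the optimum is at a vertex, using one or two foods.
whole-barley bread only: max(1434/73, 4.7/1.2) = 19.64 servings → $5.89.
sweet potato only: max(1434/495, 4.7/0.7) = 6.714 servings → $2.69.
carrots only: max(1434/386, 4.7/0.5) = 9.4 servings → $2.35.
oats only: max(1434/175, 4.7/1.7) = 8.194 servings → $4.10.
whole-barley bread + sweet potato with both tight: 2.436 servings and 2.538 servings → $1.75.
whole-barley bread + carrots with both tight: 2.571 servings and 3.229 servings → $1.58.
whole-barley bread + oats: the both-tight solution has a negative serving — not a feasible corner.
sweet potato + carrots: the both-tight solution has a negative serving — not a feasible corner.
sweet potato + oats with both tight: 2.247 servings and 1.84 servings → $1.82.
carrots + oats with both tight: 2.84 servings and 1.929 servings → $1.67.
Cheapest feasible corner: $1.58.

$1.58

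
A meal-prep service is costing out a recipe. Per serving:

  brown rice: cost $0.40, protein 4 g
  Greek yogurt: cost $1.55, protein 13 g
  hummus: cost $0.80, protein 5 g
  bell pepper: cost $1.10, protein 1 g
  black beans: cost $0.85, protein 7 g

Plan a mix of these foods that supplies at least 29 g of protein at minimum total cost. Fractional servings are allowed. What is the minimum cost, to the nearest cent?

$2.90

Cost per g of protein: brown rice $0.1000, Greek yogurt $0.1192, black beans $0.1214, hummus $0.1600, bell pepper $1.1000.
With no serving limits, use only brown rice: 29 g / 4 g = 7.25 servings × $0.40 = $2.90.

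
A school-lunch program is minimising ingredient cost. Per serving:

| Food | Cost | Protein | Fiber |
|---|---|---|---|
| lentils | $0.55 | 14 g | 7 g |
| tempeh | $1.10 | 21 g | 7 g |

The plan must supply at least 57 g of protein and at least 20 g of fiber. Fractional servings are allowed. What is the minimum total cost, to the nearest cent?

$2.24

An LP optimum is at a vertex; with two nutrient constraints at most two foods are used. Check each candidate.
lentils only: max(57/14, 20/7) = 4.071 servings → $2.24.
tempeh only: max(57/21, 20/7) = 2.857 servings → $3.14.
lentils + tempeh with both tight: 0.4286 servings and 2.429 servings → $2.91.
Cheapest feasible corner: $2.24.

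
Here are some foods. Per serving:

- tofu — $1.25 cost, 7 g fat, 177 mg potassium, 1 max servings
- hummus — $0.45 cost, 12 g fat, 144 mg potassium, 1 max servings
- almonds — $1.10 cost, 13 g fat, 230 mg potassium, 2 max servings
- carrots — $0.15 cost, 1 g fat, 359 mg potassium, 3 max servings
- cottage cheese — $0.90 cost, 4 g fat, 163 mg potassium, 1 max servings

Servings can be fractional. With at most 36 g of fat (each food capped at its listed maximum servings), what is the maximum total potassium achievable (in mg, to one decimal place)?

1806.2 mg

Potassium per g fat: carrots 359, cottage cheese 40.75, tofu 25.29, almonds 17.69, hummus 12.
Take 3 servings of carrots: uses 3 g fat, +1077.0 mg potassium (running total 1077.0 mg).
Take 1 serving of cottage cheese: uses 4 g fat, +163.0 mg potassium (running total 1240.0 mg).
Take 1 serving of tofu: uses 7 g fat, +177.0 mg potassium (running total 1417.0 mg).
Take 1.692 servings of almonds: uses 22 g fat, +389.2 mg potassium (running total 1806.2 mg).
Greedy by best ratio exhausts the fat allowance optimally: 1806.2 mg.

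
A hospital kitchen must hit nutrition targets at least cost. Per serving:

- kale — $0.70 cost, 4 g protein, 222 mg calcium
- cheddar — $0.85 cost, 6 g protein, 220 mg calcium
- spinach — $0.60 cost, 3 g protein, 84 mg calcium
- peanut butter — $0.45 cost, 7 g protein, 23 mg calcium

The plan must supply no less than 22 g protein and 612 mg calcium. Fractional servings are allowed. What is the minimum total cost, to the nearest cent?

This is a tiny linear program; its minimum lies at a vertex of the feasible set. List the vertices and price them.
kale only: max(22/4, 612/222) = 5.5 servings → $3.85.
cheddar only: max(22/6, 612/220) = 3.667 servings → $3.12.
spinach only: max(22/3, 612/84) = 7.333 servings → $4.40.
peanut butter only: max(22/7, 612/23) = 26.61 servings → $11.97.
kale + cheddar with both targets exact would need a negative amount; discard.
kale + spinach: intersection lies outside the first quadrant.
kale + peanut butter with both tight: 2.584 servings and 1.666 servings → $2.56.
cheddar + spinach: the both-tight solution has a negative serving — not a feasible corner.
cheddar + peanut butter with both tight: 2.695 servings and 0.8331 servings → $2.67.
spinach + peanut butter with both tight: 7.279 servings and 0.02312 servings → $4.38.
So the least-cost plan costs $2.56.

$2.56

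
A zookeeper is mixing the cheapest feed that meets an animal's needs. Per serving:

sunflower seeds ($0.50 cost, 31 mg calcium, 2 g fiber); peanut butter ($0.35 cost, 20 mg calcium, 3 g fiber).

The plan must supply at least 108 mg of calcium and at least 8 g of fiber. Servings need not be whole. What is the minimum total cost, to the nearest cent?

A basic optimal solution has at most two foods positive. Try each food alone and each pair with both targets met exactly.
sunflower seeds only: max(108/31, 8/2) = 4 servings → $2.00.
peanut butter only: max(108/20, 8/3) = 5.4 servings → $1.89.
sunflower seeds + peanut butter with both tight: 3.094 servings and 0.6038 servings → $1.76.
The minimum over all feasible corners is $1.76.

$1.76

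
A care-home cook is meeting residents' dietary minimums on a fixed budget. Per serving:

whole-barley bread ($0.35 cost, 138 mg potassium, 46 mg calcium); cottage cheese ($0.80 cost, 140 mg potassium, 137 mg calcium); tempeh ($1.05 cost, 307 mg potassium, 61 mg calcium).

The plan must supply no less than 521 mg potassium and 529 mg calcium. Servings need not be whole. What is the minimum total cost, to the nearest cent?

$3.09

Check every corner: each single food scaled to meet both minima, and each pair solved so both constraints bind.
whole-barley bread only: max(521/138, 529/46) = 11.5 servings → $4.03.
cottage cheese only: max(521/140, 529/137) = 3.861 servings → $3.09.
tempeh only: max(521/307, 529/61) = 8.672 servings → $9.11.
whole-barley bread + cottage cheese: the both-tight solution has a negative serving — not a feasible corner.
whole-barley bread + tempeh: the both-tight solution has a negative serving — not a feasible corner.
cottage cheese + tempeh: the both-tight solution has a negative serving — not a feasible corner.
So the least-cost plan costs $3.09.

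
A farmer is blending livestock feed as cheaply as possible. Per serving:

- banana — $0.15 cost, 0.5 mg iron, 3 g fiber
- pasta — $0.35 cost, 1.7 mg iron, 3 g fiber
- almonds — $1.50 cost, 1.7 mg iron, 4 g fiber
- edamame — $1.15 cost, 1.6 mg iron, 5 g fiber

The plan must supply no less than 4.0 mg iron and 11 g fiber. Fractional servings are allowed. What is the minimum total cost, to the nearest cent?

Two binding constraints pin down two serving amounts, so the optimal mix uses at most two foods. The candidates are each food alone (scaled to the tighter of iron/fiber) and each pair with both constraints tight.
banana only: max(4.0/0.5, 11/3) = 8 servings → $1.20.
pasta only: max(4.0/1.7, 11/3) = 3.667 servings → $1.28.
almonds only: max(4.0/1.7, 11/4) = 2.75 servings → $4.12.
edamame only: max(4.0/1.6, 11/5) = 2.5 servings → $2.88.
banana + pasta with both tight: 1.861 servings and 1.806 servings → $0.91.
banana + almonds with both tight: 0.871 servings and 2.097 servings → $3.28.
banana + edamame: intersection lies outside the first quadrant.
pasta + almonds: the both-tight solution has a negative serving — not a feasible corner.
pasta + edamame with both tight: 0.6486 servings and 1.811 servings → $2.31.
almonds + edamame with both tight: 1.143 servings and 1.286 servings → $3.19.
So the least-cost plan costs $0.91.

$0.91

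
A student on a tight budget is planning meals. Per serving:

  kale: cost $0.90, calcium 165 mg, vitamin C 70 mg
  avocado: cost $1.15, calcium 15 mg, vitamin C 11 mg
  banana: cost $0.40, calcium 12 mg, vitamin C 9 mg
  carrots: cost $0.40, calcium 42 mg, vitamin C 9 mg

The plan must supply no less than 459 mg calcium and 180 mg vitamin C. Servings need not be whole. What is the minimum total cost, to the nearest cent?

$2.50

kale only: max(459/165, 180/70) = 2.782 servings → $2.50.
avocado only: max(459/15, 180/11) = 30.6 servings → $35.19.
banana only: max(459/12, 180/9) = 38.25 servings → $15.30.
carrots only: max(459/42, 180/9) = 20 servings → $8.00.
kale + avocado: the both-tight solution has a negative serving — not a feasible corner.
kale + banana: intersection lies outside the first quadrant.
kale + carrots with both tight: 2.357 servings and 1.67 servings → $2.79.
avocado + banana: the both-tight solution has a negative serving — not a feasible corner.
avocado + carrots with both tight: 10.49 servings and 7.183 servings → $14.93.
banana + carrots with both tight: 12.7 servings and 7.3 servings → $8.00.
Cheapest feasible corner: $2.50.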